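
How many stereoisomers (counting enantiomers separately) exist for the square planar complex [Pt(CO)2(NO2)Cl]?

In a square planar complex each vertex has one trans partner and two cis neighbours.
Working through the distinct placements yields 2 geometric isomers: CO cis; CO trans.
Each arrangement has an internal mirror plane or centre of symmetry, so none is chiral.

2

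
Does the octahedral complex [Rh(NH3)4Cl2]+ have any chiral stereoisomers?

no

An octahedron has six vertices in three trans pairs; every non-trans pair is cis.
There are 2 geometric isomers: Cl trans; Cl cis.
Each arrangement has an internal mirror plane or centre of symmetry, so none is chiral.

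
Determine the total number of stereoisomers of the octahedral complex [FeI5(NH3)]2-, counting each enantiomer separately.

In an octahedral complex each vertex has one trans partner and four cis neighbours.
Only one geometric arrangement is possible.

1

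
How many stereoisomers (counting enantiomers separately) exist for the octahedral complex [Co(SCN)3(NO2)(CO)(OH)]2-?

5

There are 4 geometric isomers: SCN mer (3 arrangements); SCN fac (chiral).
One of these lacks any improper symmetry element and so occurs as an enantiomeric pair, giving 4 + 1 = 5 stereoisomers in total.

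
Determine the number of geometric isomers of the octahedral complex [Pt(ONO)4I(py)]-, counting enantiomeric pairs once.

2

The six octahedral sites form three mutually perpendicular trans pairs.
Working through the distinct placements yields 2 geometric isomers: I and py mutually cis; I and py mutually trans.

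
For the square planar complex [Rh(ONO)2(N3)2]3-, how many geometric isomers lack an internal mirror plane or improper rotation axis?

0

In a square planar complex each vertex has one trans partner and two cis neighbours.
The distinct arrangements are (2 in all): ONO cis; ONO trans.
Each arrangement has an internal mirror plane or centre of symmetry, so none is chiral.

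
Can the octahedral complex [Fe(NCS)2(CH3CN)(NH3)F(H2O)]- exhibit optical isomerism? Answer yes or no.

The six octahedral sites form three mutually perpendicular trans pairs.
Systematic enumeration (placing each ligand type in turn and discarding arrangements equivalent by rotation or reflection) gives 9 geometric isomers.
Of these, 6 lack any improper symmetry element and so occur as enantiomeric pairs, giving 9 + 6 = 15 stereoisomers in total.

yes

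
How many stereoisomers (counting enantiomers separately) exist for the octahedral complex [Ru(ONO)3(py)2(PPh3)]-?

3

An octahedron has six vertices in three trans pairs; every non-trans pair is cis.
The distinct arrangements are (3 in all): ONO mer, py trans; ONO mer, py cis; ONO fac, py cis.
Each arrangement has an internal mirror plane or centre of symmetry, so none is chiral.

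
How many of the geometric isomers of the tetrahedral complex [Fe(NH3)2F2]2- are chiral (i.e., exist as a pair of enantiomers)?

0

In a tetrahedral complex all four positions are equivalent and every pair of ligands is adjacent — there is no cis/trans distinction.
Only one geometric arrangement is possible.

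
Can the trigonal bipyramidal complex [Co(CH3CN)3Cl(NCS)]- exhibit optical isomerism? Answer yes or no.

no

Working through the distinct placements yields 4 geometric isomers: Cl equatorial, NCS equatorial; Cl axial, NCS equatorial; Cl equatorial, NCS axial; Cl axial, NCS axial.
Each arrangement has an internal mirror plane or centre of symmetry, so none is chiral.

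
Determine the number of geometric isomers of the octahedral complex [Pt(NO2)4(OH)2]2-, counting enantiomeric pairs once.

In an octahedral complex each vertex has one trans partner and four cis neighbours.
The distinct arrangements are (2 in all): OH trans; OH cis.

2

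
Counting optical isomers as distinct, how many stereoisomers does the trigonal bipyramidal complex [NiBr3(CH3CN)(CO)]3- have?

In a trigonal bipyramid the two axial positions differ from the three equatorial ones.
Systematic placement gives 4 geometric isomers: CH3CN equatorial, CO equatorial; CH3CN axial, CO equatorial; CH3CN equatorial, CO axial; CH3CN axial, CO axial.
Each arrangement has an internal mirror plane or centre of symmetry, so none is chiral.

4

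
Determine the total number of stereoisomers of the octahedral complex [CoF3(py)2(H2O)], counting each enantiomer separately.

In an octahedral complex each vertex has one trans partner and four cis neighbours.
There are 3 geometric isomers: F mer, py trans; F mer, py cis; F fac, py cis.
Each arrangement has an internal mirror plane or centre of symmetry, so none is chiral.

3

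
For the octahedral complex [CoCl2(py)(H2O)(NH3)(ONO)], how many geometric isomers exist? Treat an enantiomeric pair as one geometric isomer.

The six octahedral sites form three mutually perpendicular trans pairs.
Placing the ligands in turn and identifying arrangements related by rotation or reflection leaves 9 distinct geometric isomers.

9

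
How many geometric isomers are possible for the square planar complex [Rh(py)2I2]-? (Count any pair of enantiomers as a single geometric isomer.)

A square has two trans pairs of vertices; adjacent vertices are cis.
Systematic placement gives 2 geometric isomers: py cis; py trans.

2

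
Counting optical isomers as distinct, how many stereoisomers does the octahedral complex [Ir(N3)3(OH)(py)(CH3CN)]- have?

An octahedron has six vertices in three trans pairs; every non-trans pair is cis.
Working through the distinct placements yields 4 geometric isomers: N3 mer (3 arrangements); N3 fac (chiral).
One of these lacks any improper symmetry element and so occurs as an enantiomeric pair, giving 4 + 1 = 5 stereoisomers in total.

5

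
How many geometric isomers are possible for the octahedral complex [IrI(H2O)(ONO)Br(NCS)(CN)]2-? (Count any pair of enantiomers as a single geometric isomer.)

15

Systematic enumeration (placing each ligand type in turn and discarding arrangements equivalent by rotation or reflection) gives 15 geometric isomers.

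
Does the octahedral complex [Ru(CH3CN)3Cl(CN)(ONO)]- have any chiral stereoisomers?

yes

In an octahedral complex each vertex has one trans partner and four cis neighbours.
There are 4 geometric isomers: CH3CN mer (3 arrangements); CH3CN fac (chiral).
One of these lacks any improper symmetry element and so occurs as an enantiomeric pair, giving 4 + 1 = 5 stereoisomers in total.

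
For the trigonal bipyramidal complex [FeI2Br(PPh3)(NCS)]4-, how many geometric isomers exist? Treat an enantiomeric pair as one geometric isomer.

7

Placing the ligands in turn and identifying arrangements related by rotation or reflection leaves 7 distinct geometric isomers.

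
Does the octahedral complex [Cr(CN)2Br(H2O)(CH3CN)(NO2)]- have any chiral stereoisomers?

yes

An octahedron has six vertices in three trans pairs; every non-trans pair is cis.
Systematic enumeration (placing each ligand type in turn and discarding arrangements equivalent by rotation or reflection) gives 9 geometric isomers.
Of these, 6 lack any improper symmetry element and so occur as enantiomeric pairs, giving 9 + 6 = 15 stereoisomers in total.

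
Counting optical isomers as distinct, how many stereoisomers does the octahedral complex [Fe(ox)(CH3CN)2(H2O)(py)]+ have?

In an octahedral complex each vertex has one trans partner and four cis neighbours.
Each ox is bidentate and must span two cis positions.
There are 4 geometric isomers: CH3CN trans; CH3CN cis (3 arrangements, 2 chiral).
Of these, 2 lack any improper symmetry element and so occur as enantiomeric pairs, giving 4 + 2 = 6 stereoisomers in total.

6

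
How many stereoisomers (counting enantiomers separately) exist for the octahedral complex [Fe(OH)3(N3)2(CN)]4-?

3

The six octahedral sites form three mutually perpendicular trans pairs.
Working through the distinct placements yields 3 geometric isomers: OH mer, N3 cis; OH mer, N3 trans; OH fac, N3 cis.
Each arrangement has an internal mirror plane or centre of symmetry, so none is chiral.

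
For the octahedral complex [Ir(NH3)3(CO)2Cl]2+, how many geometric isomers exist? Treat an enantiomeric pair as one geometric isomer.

3

There are 3 geometric isomers: NH3 mer, CO trans; NH3 mer, CO cis; NH3 fac, CO cis.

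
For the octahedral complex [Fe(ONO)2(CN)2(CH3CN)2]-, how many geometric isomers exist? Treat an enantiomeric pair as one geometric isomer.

Systematic placement gives 5 geometric isomers: ONO trans, CN trans, CH3CN trans; ONO cis, CN cis, CH3CN trans; ONO trans, CN cis, CH3CN cis; ONO cis, CN cis, CH3CN cis (chiral); ONO cis, CN trans, CH3CN cis.

5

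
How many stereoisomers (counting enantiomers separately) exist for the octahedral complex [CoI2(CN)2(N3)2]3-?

Systematic placement gives 5 geometric isomers: I trans, CN trans, N3 trans; I cis, CN trans, N3 cis; I cis, CN cis, N3 trans; I cis, CN cis, N3 cis (chiral); I trans, CN cis, N3 cis.
One of these lacks any improper symmetry element and so occurs as an enantiomeric pair, giving 5 + 1 = 6 stereoisomers in total.

6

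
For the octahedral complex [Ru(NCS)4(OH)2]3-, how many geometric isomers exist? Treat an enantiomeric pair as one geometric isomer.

Systematic placement gives 2 geometric isomers: OH trans; OH cis.

2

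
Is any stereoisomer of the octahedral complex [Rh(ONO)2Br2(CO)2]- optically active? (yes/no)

Systematic placement gives 5 geometric isomers: ONO trans, Br trans, CO trans; ONO cis, Br trans, CO cis; ONO trans, Br cis, CO cis; ONO cis, Br cis, CO cis (chiral); ONO cis, Br cis, CO trans.
One of these lacks any improper symmetry element and so occurs as an enantiomeric pair, giving 5 + 1 = 6 stereoisomers in total.

yes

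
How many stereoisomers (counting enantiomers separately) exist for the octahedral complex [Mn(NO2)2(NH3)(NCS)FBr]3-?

In an octahedral complex each vertex has one trans partner and four cis neighbours.
Exhaustive case analysis gives 9 geometric isomers.
Of these, 6 lack any improper symmetry element and so occur as enantiomeric pairs, giving 9 + 6 = 15 stereoisomers in total.

15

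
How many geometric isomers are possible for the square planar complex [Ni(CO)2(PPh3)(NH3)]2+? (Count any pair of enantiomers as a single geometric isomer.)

2

The distinct arrangements are (2 in all): CO cis; CO trans.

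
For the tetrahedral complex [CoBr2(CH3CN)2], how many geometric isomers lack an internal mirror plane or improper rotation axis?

In a tetrahedral complex all four positions are equivalent and every pair of ligands is adjacent — there is no cis/trans distinction.
Only one geometric arrangement is possible.

0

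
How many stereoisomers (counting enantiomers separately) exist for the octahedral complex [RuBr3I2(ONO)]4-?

The six octahedral sites form three mutually perpendicular trans pairs.
The distinct arrangements are (3 in all): Br mer, I cis; Br mer, I trans; Br fac, I cis.
Each arrangement has an internal mirror plane or centre of symmetry, so none is chiral.

3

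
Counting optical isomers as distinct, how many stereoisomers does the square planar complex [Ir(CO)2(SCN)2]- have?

2

A square has two trans pairs of vertices; adjacent vertices are cis.
The distinct arrangements are (2 in all): CO cis; CO trans.
Each arrangement has an internal mirror plane or centre of symmetry, so none is chiral.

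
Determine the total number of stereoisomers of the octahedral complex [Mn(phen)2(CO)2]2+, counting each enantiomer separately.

3

Each phen is bidentate and must span two cis positions.
Working through the distinct placements yields 2 geometric isomers: CO trans; CO cis (chiral).
One of these lacks any improper symmetry element and so occurs as an enantiomeric pair, giving 2 + 1 = 3 stereoisomers in total.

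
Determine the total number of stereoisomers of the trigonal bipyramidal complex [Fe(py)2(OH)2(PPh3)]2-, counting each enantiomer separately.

6

A trigonal bipyramid has two axial and three equatorial sites, which are chemically inequivalent.
Systematic enumeration (placing each ligand type in turn and discarding arrangements equivalent by rotation or reflection) gives 5 geometric isomers.
One of these lacks any improper symmetry element and so occurs as an enantiomeric pair, giving 5 + 1 = 6 stereoisomers in total.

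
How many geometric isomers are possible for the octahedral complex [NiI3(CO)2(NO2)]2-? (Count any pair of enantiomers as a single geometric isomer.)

The six octahedral sites form three mutually perpendicular trans pairs.
There are 3 geometric isomers: I mer, CO trans; I fac, CO cis; I mer, CO cis.

3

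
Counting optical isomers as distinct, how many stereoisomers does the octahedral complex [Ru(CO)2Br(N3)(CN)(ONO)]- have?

In an octahedral complex each vertex has one trans partner and four cis neighbours.
Systematic enumeration (placing each ligand type in turn and discarding arrangements equivalent by rotation or reflection) gives 9 geometric isomers.
Of these, 6 lack any improper symmetry element and so occur as enantiomeric pairs, giving 9 + 6 = 15 stereoisomers in total.

15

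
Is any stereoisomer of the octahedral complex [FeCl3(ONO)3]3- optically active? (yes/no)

no

The six octahedral sites form three mutually perpendicular trans pairs.
Working through the distinct placements yields 2 geometric isomers: Cl mer; Cl fac.
Each arrangement has an internal mirror plane or centre of symmetry, so none is chiral.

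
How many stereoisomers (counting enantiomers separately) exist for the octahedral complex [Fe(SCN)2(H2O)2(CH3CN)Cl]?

In an octahedral complex each vertex has one trans partner and four cis neighbours.
Working through the distinct placements yields 6 geometric isomers: SCN trans, H2O trans; SCN cis, H2O cis (3 arrangements, 2 chiral); SCN trans, H2O cis; SCN cis, H2O trans.
Of these, 2 lack any improper symmetry element and so occur as enantiomeric pairs, giving 6 + 2 = 8 stereoisomers in total.

8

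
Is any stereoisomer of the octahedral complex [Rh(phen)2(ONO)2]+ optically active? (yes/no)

yes

An octahedron has six vertices in three trans pairs; every non-trans pair is cis.
Each phen is bidentate and must span two cis positions.
There are 2 geometric isomers: ONO trans; ONO cis (chiral).
One of these lacks any improper symmetry element and so occurs as an enantiomeric pair, giving 2 + 1 = 3 stereoisomers in total.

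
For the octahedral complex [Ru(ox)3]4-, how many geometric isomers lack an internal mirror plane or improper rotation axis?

1

An octahedron has six vertices in three trans pairs; every non-trans pair is cis.
Each ox is bidentate and must span two cis positions.
Only one geometric arrangement is possible; it has no improper symmetry element, so it exists as a pair of enantiomers (2 stereoisomers).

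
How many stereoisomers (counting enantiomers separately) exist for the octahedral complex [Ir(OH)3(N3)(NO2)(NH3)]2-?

An octahedron has six vertices in three trans pairs; every non-trans pair is cis.
The distinct arrangements are (4 in all): OH mer (3 arrangements); OH fac (chiral).
One of these lacks any improper symmetry element and so occurs as an enantiomeric pair, giving 4 + 1 = 5 stereoisomers in total.

5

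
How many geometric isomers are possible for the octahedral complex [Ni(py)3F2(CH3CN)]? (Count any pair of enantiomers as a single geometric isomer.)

3

In an octahedral complex each vertex has one trans partner and four cis neighbours.
Systematic placement gives 3 geometric isomers: py mer, F cis; py mer, F trans; py fac, F cis.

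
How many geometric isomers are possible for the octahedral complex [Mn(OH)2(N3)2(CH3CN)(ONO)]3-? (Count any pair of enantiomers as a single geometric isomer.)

An octahedron has six vertices in three trans pairs; every non-trans pair is cis.
Working through the distinct placements yields 6 geometric isomers: OH cis, N3 cis (3 arrangements, 2 chiral); OH trans, N3 cis; OH cis, N3 trans; OH trans, N3 trans.

6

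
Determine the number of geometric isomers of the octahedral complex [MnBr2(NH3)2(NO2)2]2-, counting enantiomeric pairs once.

5

In an octahedral complex each vertex has one trans partner and four cis neighbours.
There are 5 geometric isomers: Br trans, NH3 trans, NO2 trans; Br trans, NH3 cis, NO2 cis; Br cis, NH3 cis, NO2 trans; Br cis, NH3 cis, NO2 cis (chiral); Br cis, NH3 trans, NO2 cis.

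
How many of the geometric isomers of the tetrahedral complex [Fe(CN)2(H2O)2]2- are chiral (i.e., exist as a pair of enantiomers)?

0

In a tetrahedral complex all four positions are equivalent and every pair of ligands is adjacent — there is no cis/trans distinction.
Only one geometric arrangement is possible.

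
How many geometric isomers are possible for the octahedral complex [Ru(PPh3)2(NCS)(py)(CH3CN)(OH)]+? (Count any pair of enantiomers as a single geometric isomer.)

Placing the ligands in turn and identifying arrangements related by rotation or reflection leaves 9 distinct geometric isomers.

9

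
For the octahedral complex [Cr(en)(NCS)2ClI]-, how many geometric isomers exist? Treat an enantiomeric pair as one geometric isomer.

In an octahedral complex each vertex has one trans partner and four cis neighbours.
Each en is bidentate and must span two cis positions.
There are 4 geometric isomers: NCS cis (3 arrangements, 2 chiral); NCS trans.

4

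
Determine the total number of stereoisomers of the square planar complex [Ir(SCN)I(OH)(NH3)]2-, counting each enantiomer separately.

There are 3 geometric isomers: (I/OH trans, NH3/SCN trans); (I/SCN trans, NH3/OH trans); (I/NH3 trans, OH/SCN trans).
Each arrangement has an internal mirror plane or centre of symmetry, so none is chiral.

3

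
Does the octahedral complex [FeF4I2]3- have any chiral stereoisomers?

The six octahedral sites form three mutually perpendicular trans pairs.
Systematic placement gives 2 geometric isomers: I trans; I cis.
Each arrangement has an internal mirror plane or centre of symmetry, so none is chiral.

no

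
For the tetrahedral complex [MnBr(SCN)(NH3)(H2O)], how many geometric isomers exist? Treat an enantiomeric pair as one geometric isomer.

All four vertices of a tetrahedron are equivalent and mutually adjacent, so cis/trans isomerism cannot arise.
Only one geometric arrangement is possible; it has no improper symmetry element, so it exists as a pair of enantiomers (2 stereoisomers).

1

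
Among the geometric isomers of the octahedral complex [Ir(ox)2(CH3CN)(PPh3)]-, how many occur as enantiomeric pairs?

1

Each ox is bidentate and must span two cis positions.
The distinct arrangements are (2 in all): CH3CN and PPh3 mutually trans; CH3CN and PPh3 mutually cis (chiral).
One of these lacks any improper symmetry element and so occurs as an enantiomeric pair, giving 2 + 1 = 3 stereoisomers in total.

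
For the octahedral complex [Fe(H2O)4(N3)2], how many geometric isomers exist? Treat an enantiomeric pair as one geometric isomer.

2

The six octahedral sites form three mutually perpendicular trans pairs.
There are 2 geometric isomers: N3 trans; N3 cis.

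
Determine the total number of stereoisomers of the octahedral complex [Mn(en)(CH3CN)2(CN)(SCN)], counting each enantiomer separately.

6

Each en is bidentate and must span two cis positions.
Working through the distinct placements yields 4 geometric isomers: CH3CN trans; CH3CN cis (3 arrangements, 2 chiral).
Of these, 2 lack any improper symmetry element and so occur as enantiomeric pairs, giving 4 + 2 = 6 stereoisomers in total.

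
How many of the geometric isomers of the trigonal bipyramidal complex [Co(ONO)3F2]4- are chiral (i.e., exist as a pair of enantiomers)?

0

A trigonal bipyramid has two axial and three equatorial sites, which are chemically inequivalent.
Working through the distinct placements yields 3 geometric isomers: F both axial; F one axial, one equatorial; F both equatorial.
Each arrangement has an internal mirror plane or centre of symmetry, so none is chiral.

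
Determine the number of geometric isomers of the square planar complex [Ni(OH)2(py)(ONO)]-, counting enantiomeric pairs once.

In a square planar complex each vertex has one trans partner and two cis neighbours.
Systematic placement gives 2 geometric isomers: OH cis; OH trans.

2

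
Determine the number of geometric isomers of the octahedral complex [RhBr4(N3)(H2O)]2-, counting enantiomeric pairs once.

Systematic placement gives 2 geometric isomers: N3 and H2O mutually trans; N3 and H2O mutually cis.

2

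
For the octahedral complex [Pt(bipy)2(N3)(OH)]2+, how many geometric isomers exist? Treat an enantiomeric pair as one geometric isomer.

In an octahedral complex each vertex has one trans partner and four cis neighbours.
Each bipy is bidentate and must span two cis positions.
Working through the distinct placements yields 2 geometric isomers: N3 and OH mutually trans; N3 and OH mutually cis (chiral).

2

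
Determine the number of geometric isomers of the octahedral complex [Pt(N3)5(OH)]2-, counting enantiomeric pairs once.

1

In an octahedral complex each vertex has one trans partner and four cis neighbours.
Only one geometric arrangement is possible.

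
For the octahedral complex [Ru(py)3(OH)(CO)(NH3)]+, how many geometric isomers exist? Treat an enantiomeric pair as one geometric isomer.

4

In an octahedral complex each vertex has one trans partner and four cis neighbours.
The distinct arrangements are (4 in all): py mer (3 arrangements); py fac (chiral).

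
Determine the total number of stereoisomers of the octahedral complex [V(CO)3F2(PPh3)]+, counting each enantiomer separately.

There are 3 geometric isomers: CO mer, F cis; CO mer, F trans; CO fac, F cis.
Each arrangement has an internal mirror plane or centre of symmetry, so none is chiral.

3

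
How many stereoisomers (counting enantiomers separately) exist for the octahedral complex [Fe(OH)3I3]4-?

An octahedron has six vertices in three trans pairs; every non-trans pair is cis.
The distinct arrangements are (2 in all): OH mer; OH fac.
Each arrangement has an internal mirror plane or centre of symmetry, so none is chiral.

2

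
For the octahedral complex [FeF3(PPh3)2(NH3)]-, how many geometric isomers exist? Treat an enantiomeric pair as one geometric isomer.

3

Systematic placement gives 3 geometric isomers: F mer, PPh3 trans; F mer, PPh3 cis; F fac, PPh3 cis.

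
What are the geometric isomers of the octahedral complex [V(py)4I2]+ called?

In an octahedral complex each vertex has one trans partner and four cis neighbours.
There are 2 geometric isomers: I trans; I cis.

cis and trans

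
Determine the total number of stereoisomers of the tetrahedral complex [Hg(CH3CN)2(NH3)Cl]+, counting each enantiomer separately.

1

Only one geometric arrangement is possible.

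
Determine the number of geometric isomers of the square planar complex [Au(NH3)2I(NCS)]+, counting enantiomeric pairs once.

In a square planar complex each vertex has one trans partner and two cis neighbours.
Systematic placement gives 2 geometric isomers: NH3 cis; NH3 trans.

2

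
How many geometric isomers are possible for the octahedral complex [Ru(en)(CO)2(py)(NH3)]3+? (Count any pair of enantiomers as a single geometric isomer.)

4

The six octahedral sites form three mutually perpendicular trans pairs.
Each en is bidentate and must span two cis positions.
Systematic placement gives 4 geometric isomers: CO trans; CO cis (3 arrangements, 2 chiral).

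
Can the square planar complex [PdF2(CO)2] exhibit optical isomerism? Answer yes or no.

In a square planar complex each vertex has one trans partner and two cis neighbours.
Working through the distinct placements yields 2 geometric isomers: F cis; F trans.
Each arrangement has an internal mirror plane or centre of symmetry, so none is chiral.

no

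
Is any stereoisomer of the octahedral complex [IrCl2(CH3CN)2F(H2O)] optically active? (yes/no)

yes

Working through the distinct placements yields 6 geometric isomers: Cl trans, CH3CN trans; Cl cis, CH3CN trans; Cl cis, CH3CN cis (3 arrangements, 2 chiral); Cl trans, CH3CN cis.
Of these, 2 lack any improper symmetry element and so occur as enantiomeric pairs, giving 6 + 2 = 8 stereoisomers in total.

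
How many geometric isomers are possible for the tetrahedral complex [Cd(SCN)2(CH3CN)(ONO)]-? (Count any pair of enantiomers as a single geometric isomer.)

1

In a tetrahedral complex all four positions are equivalent and every pair of ligands is adjacent — there is no cis/trans distinction.
Only one geometric arrangement is possible.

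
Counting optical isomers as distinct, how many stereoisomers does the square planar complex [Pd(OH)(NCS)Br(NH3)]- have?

A square has two trans pairs of vertices; adjacent vertices are cis.
Systematic placement gives 3 geometric isomers: (Br/NH3 trans, NCS/OH trans); (Br/OH trans, NCS/NH3 trans); (Br/NCS trans, NH3/OH trans).
Each arrangement has an internal mirror plane or centre of symmetry, so none is chiral.

3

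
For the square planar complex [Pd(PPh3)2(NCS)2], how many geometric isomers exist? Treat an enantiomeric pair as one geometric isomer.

In a square planar complex each vertex has one trans partner and two cis neighbours.
The distinct arrangements are (2 in all): PPh3 cis; PPh3 trans.

2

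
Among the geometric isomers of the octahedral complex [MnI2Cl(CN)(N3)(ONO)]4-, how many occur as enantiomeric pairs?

An octahedron has six vertices in three trans pairs; every non-trans pair is cis.
Exhaustive case analysis gives 9 geometric isomers.
Of these, 6 lack any improper symmetry element and so occur as enantiomeric pairs, giving 9 + 6 = 15 stereoisomers in total.

6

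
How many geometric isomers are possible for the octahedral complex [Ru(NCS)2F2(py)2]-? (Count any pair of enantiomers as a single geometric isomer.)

5

In an octahedral complex each vertex has one trans partner and four cis neighbours.
Working through the distinct placements yields 5 geometric isomers: NCS trans, F trans, py trans; NCS cis, F trans, py cis; NCS cis, F cis, py trans; NCS cis, F cis, py cis (chiral); NCS trans, F cis, py cis.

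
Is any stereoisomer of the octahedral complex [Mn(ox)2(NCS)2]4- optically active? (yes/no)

In an octahedral complex each vertex has one trans partner and four cis neighbours.
Each ox is bidentate and must span two cis positions.
The distinct arrangements are (2 in all): NCS trans; NCS cis (chiral).
One of these lacks any improper symmetry element and so occurs as an enantiomeric pair, giving 2 + 1 = 3 stereoisomers in total.

yes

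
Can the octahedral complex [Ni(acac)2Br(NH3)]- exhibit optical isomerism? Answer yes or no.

yes

An octahedron has six vertices in three trans pairs; every non-trans pair is cis.
Each acac is bidentate and must span two cis positions.
There are 2 geometric isomers: Br and NH3 mutually trans; Br and NH3 mutually cis (chiral).
One of these lacks any improper symmetry element and so occurs as an enantiomeric pair, giving 2 + 1 = 3 stereoisomers in total.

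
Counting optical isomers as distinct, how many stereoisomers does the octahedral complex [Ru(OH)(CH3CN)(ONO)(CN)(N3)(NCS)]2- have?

An octahedron has six vertices in three trans pairs; every non-trans pair is cis.
Systematic enumeration (placing each ligand type in turn and discarding arrangements equivalent by rotation or reflection) gives 15 geometric isomers.
Of these, 15 lack any improper symmetry element and so occur as enantiomeric pairs, giving 15 + 15 = 30 stereoisomers in total.

30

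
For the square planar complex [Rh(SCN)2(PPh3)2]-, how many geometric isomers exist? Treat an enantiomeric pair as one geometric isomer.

In a square planar complex each vertex has one trans partner and two cis neighbours.
Systematic placement gives 2 geometric isomers: SCN cis; SCN trans.

2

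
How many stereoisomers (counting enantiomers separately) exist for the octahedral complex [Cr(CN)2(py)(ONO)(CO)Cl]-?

15

Systematic enumeration (placing each ligand type in turn and discarding arrangements equivalent by rotation or reflection) gives 9 geometric isomers.
Of these, 6 lack any improper symmetry element and so occur as enantiomeric pairs, giving 9 + 6 = 15 stereoisomers in total.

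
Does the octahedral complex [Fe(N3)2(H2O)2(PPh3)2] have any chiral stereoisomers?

yes

The six octahedral sites form three mutually perpendicular trans pairs.
Working through the distinct placements yields 5 geometric isomers: N3 trans, H2O trans, PPh3 trans; N3 cis, H2O trans, PPh3 cis; N3 cis, H2O cis, PPh3 trans; N3 cis, H2O cis, PPh3 cis (chiral); N3 trans, H2O cis, PPh3 cis.
One of these lacks any improper symmetry element and so occurs as an enantiomeric pair, giving 5 + 1 = 6 stereoisomers in total.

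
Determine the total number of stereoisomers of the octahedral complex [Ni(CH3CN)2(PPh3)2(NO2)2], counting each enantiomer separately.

Working through the distinct placements yields 5 geometric isomers: CH3CN trans, PPh3 trans, NO2 trans; CH3CN trans, PPh3 cis, NO2 cis; CH3CN cis, PPh3 trans, NO2 cis; CH3CN cis, PPh3 cis, NO2 cis (chiral); CH3CN cis, PPh3 cis, NO2 trans.
One of these lacks any improper symmetry element and so occurs as an enantiomeric pair, giving 5 + 1 = 6 stereoisomers in total.

6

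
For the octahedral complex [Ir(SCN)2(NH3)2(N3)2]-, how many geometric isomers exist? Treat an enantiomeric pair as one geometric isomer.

5

In an octahedral complex each vertex has one trans partner and four cis neighbours.
The distinct arrangements are (5 in all): SCN trans, NH3 trans, N3 trans; SCN cis, NH3 cis, N3 trans; SCN trans, NH3 cis, N3 cis; SCN cis, NH3 cis, N3 cis (chiral); SCN cis, NH3 trans, N3 cis.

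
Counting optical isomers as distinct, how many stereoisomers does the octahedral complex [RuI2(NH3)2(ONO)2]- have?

6

An octahedron has six vertices in three trans pairs; every non-trans pair is cis.
There are 5 geometric isomers: I trans, NH3 trans, ONO trans; I trans, NH3 cis, ONO cis; I cis, NH3 cis, ONO trans; I cis, NH3 cis, ONO cis (chiral); I cis, NH3 trans, ONO cis.
One of these lacks any improper symmetry element and so occurs as an enantiomeric pair, giving 5 + 1 = 6 stereoisomers in total.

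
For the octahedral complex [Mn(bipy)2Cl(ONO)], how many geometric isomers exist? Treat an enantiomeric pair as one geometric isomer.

2

In an octahedral complex each vertex has one trans partner and four cis neighbours.
Each bipy is bidentate and must span two cis positions.
The distinct arrangements are (2 in all): Cl and ONO mutually trans; Cl and ONO mutually cis (chiral).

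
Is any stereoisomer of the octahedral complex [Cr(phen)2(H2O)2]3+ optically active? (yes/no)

An octahedron has six vertices in three trans pairs; every non-trans pair is cis.
Each phen is bidentate and must span two cis positions.
There are 2 geometric isomers: H2O trans; H2O cis (chiral).
One of these lacks any improper symmetry element and so occurs as an enantiomeric pair, giving 2 + 1 = 3 stereoisomers in total.

yes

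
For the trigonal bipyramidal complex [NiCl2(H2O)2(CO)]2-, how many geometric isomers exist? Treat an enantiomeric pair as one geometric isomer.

In a trigonal bipyramid the two axial positions differ from the three equatorial ones.
Exhaustive case analysis gives 5 geometric isomers.

5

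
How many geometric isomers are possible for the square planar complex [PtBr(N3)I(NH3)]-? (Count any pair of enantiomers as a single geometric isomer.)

3

A square has two trans pairs of vertices; adjacent vertices are cis.
Working through the distinct placements yields 3 geometric isomers: (Br/N3 trans, I/NH3 trans); (Br/NH3 trans, I/N3 trans); (Br/I trans, N3/NH3 trans).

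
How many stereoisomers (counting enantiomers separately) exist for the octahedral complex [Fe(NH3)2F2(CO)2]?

6

The six octahedral sites form three mutually perpendicular trans pairs.
The distinct arrangements are (5 in all): NH3 trans, F trans, CO trans; NH3 cis, F cis, CO trans; NH3 trans, F cis, CO cis; NH3 cis, F cis, CO cis (chiral); NH3 cis, F trans, CO cis.
One of these lacks any improper symmetry element and so occurs as an enantiomeric pair, giving 5 + 1 = 6 stereoisomers in total.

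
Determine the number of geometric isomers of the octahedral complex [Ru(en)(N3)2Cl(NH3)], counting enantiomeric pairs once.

4

In an octahedral complex each vertex has one trans partner and four cis neighbours.
Each en is bidentate and must span two cis positions.
The distinct arrangements are (4 in all): N3 cis (3 arrangements, 2 chiral); N3 trans.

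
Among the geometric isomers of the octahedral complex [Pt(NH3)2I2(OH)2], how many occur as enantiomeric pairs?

In an octahedral complex each vertex has one trans partner and four cis neighbours.
Working through the distinct placements yields 5 geometric isomers: NH3 trans, I trans, OH trans; NH3 cis, I trans, OH cis; NH3 cis, I cis, OH trans; NH3 cis, I cis, OH cis (chiral); NH3 trans, I cis, OH cis.
One of these lacks any improper symmetry element and so occurs as an enantiomeric pair, giving 5 + 1 = 6 stereoisomers in total.

1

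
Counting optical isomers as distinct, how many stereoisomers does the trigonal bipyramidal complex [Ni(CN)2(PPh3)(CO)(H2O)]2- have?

A trigonal bipyramid has two axial and three equatorial sites, which are chemically inequivalent.
Placing the ligands in turn and identifying arrangements related by rotation or reflection leaves 7 distinct geometric isomers.
Of these, 3 lack any improper symmetry element and so occur as enantiomeric pairs, giving 7 + 3 = 10 stereoisomers in total.

10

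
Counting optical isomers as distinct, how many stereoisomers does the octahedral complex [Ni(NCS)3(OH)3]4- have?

In an octahedral complex each vertex has one trans partner and four cis neighbours.
The distinct arrangements are (2 in all): NCS mer; NCS fac.
Each arrangement has an internal mirror plane or centre of symmetry, so none is chiral.

2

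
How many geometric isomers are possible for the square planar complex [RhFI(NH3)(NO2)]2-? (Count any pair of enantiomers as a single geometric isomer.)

3

The distinct arrangements are (3 in all): (F/NH3 trans, I/NO2 trans); (F/NO2 trans, I/NH3 trans); (F/I trans, NH3/NO2 trans).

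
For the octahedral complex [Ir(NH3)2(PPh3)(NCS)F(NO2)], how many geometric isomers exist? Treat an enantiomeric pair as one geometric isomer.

The six octahedral sites form three mutually perpendicular trans pairs.
Systematic enumeration (placing each ligand type in turn and discarding arrangements equivalent by rotation or reflection) gives 9 geometric isomers.

9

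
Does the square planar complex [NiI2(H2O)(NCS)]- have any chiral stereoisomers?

no

In a square planar complex each vertex has one trans partner and two cis neighbours.
Working through the distinct placements yields 2 geometric isomers: I cis; I trans.
Each arrangement has an internal mirror plane or centre of symmetry, so none is chiral.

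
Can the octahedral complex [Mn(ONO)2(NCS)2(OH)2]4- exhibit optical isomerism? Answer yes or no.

yes

In an octahedral complex each vertex has one trans partner and four cis neighbours.
Working through the distinct placements yields 5 geometric isomers: ONO trans, NCS trans, OH trans; ONO cis, NCS trans, OH cis; ONO trans, NCS cis, OH cis; ONO cis, NCS cis, OH cis (chiral); ONO cis, NCS cis, OH trans.
One of these lacks any improper symmetry element and so occurs as an enantiomeric pair, giving 5 + 1 = 6 stereoisomers in total.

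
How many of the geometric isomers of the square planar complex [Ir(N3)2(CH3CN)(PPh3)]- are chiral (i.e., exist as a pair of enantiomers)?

Systematic placement gives 2 geometric isomers: N3 cis; N3 trans.
Each arrangement has an internal mirror plane or centre of symmetry, so none is chiral.

0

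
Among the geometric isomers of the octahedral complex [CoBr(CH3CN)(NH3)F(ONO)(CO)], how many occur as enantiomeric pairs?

15

Exhaustive case analysis gives 15 geometric isomers.
Of these, 15 lack any improper symmetry element and so occur as enantiomeric pairs, giving 15 + 15 = 30 stereoisomers in total.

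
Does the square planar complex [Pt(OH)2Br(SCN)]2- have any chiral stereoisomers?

The distinct arrangements are (2 in all): OH cis; OH trans.
Each arrangement has an internal mirror plane or centre of symmetry, so none is chiral.

no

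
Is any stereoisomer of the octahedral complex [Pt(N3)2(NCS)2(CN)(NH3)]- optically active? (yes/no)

yes

There are 6 geometric isomers: N3 cis, NCS cis (3 arrangements, 2 chiral); N3 cis, NCS trans; N3 trans, NCS cis; N3 trans, NCS trans.
Of these, 2 lack any improper symmetry element and so occur as enantiomeric pairs, giving 6 + 2 = 8 stereoisomers in total.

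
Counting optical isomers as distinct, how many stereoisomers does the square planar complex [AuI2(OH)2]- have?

2

In a square planar complex each vertex has one trans partner and two cis neighbours.
There are 2 geometric isomers: I cis; I trans.
Each arrangement has an internal mirror plane or centre of symmetry, so none is chiral.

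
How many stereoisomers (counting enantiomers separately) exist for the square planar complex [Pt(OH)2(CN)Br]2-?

In a square planar complex each vertex has one trans partner and two cis neighbours.
The distinct arrangements are (2 in all): OH cis; OH trans.
Each arrangement has an internal mirror plane or centre of symmetry, so none is chiral.

2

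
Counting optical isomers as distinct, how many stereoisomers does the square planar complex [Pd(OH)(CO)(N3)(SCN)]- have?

A square has two trans pairs of vertices; adjacent vertices are cis.
The distinct arrangements are (3 in all): (CO/OH trans, N3/SCN trans); (CO/SCN trans, N3/OH trans); (CO/N3 trans, OH/SCN trans).
Each arrangement has an internal mirror plane or centre of symmetry, so none is chiral.

3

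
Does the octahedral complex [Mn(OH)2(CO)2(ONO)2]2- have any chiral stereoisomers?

An octahedron has six vertices in three trans pairs; every non-trans pair is cis.
Working through the distinct placements yields 5 geometric isomers: OH trans, CO trans, ONO trans; OH cis, CO trans, ONO cis; OH cis, CO cis, ONO trans; OH cis, CO cis, ONO cis (chiral); OH trans, CO cis, ONO cis.
One of these lacks any improper symmetry element and so occurs as an enantiomeric pair, giving 5 + 1 = 6 stereoisomers in total.

yes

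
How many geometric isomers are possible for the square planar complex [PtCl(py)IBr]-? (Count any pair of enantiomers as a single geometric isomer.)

A square has two trans pairs of vertices; adjacent vertices are cis.
Systematic placement gives 3 geometric isomers: (Br/I trans, Cl/py trans); (Br/py trans, Cl/I trans); (Br/Cl trans, I/py trans).

3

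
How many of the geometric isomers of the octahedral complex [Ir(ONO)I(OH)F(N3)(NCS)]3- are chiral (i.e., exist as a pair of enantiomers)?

15

Systematic enumeration (placing each ligand type in turn and discarding arrangements equivalent by rotation or reflection) gives 15 geometric isomers.
Of these, 15 lack any improper symmetry element and so occur as enantiomeric pairs, giving 15 + 15 = 30 stereoisomers in total.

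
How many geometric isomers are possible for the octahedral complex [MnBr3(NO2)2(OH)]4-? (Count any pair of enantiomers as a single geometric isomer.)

3

An octahedron has six vertices in three trans pairs; every non-trans pair is cis.
Working through the distinct placements yields 3 geometric isomers: Br mer, NO2 cis; Br mer, NO2 trans; Br fac, NO2 cis.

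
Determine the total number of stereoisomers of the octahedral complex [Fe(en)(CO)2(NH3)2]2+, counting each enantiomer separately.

4

In an octahedral complex each vertex has one trans partner and four cis neighbours.
Each en is bidentate and must span two cis positions.
The distinct arrangements are (3 in all): CO trans, NH3 cis; CO cis, NH3 cis (chiral); CO cis, NH3 trans.
One of these lacks any improper symmetry element and so occurs as an enantiomeric pair, giving 3 + 1 = 4 stereoisomers in total.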